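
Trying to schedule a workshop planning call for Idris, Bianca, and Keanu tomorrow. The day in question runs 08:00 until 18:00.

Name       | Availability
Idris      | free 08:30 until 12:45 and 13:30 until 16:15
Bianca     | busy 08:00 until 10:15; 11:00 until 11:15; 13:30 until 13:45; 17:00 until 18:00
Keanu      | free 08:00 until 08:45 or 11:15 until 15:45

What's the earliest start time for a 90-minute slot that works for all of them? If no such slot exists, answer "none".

Idris free: 08:30-12:45, 13:30-16:15.
Bianca free: 10:15-11:00, 11:15-13:30, 13:45-17:00 (invert busy blocks within the working day).
Keanu free: 08:00-08:45, 11:15-15:45.
Idris ∩ Bianca: 10:15-11:00, 11:15-12:45, 13:45-16:15.
Idris ∩ Bianca ∩ Keanu: 11:15-12:45, 13:45-15:45.
The first common window of at least 90 minutes is 11:15-12:45, so the earliest start is 11:15.

11:15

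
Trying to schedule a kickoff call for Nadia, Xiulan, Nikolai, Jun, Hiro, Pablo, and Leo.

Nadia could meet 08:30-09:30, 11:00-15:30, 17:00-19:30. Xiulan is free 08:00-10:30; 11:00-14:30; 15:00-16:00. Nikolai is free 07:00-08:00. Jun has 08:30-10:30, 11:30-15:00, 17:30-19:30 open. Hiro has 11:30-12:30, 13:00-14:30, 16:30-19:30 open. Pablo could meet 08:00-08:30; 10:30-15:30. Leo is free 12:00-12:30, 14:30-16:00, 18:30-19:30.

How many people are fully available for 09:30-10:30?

Xiulan and Jun can make the full 09:30-10:30 slot — that's 2.

2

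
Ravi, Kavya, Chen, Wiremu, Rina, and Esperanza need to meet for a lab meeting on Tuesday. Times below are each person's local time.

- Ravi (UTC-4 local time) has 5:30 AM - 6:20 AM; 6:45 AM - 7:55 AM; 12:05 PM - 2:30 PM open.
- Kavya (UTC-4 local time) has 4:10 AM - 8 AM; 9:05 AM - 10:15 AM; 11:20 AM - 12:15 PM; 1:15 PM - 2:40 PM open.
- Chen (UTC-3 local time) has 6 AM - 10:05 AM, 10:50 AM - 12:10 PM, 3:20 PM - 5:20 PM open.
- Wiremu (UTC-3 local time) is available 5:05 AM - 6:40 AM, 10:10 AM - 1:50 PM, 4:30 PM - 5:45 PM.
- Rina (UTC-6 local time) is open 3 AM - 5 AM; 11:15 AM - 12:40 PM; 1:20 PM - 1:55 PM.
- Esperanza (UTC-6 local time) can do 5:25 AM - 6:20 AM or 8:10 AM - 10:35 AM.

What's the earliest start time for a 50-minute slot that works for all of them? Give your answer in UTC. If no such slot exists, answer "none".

Ravi in UTC: 09:30-10:20, 10:45-11:55, 16:05-18:30 (add 4h to convert from UTC-4).
Kavya in UTC: 08:10-12:00, 13:05-14:15, 15:20-16:15, 17:15-18:40 (add 4h to convert from UTC-4).
Chen in UTC: 09:00-13:05, 13:50-15:10, 18:20-20:20 (add 3h to convert from UTC-3).
Wiremu in UTC: 08:05-09:40, 13:10-16:50, 19:30-20:45 (add 3h to convert from UTC-3).
Rina in UTC: 09:00-11:00, 17:15-18:40, 19:20-19:55 (add 6h to convert from UTC-6).
Esperanza in UTC: 11:25-12:20, 14:10-16:35 (add 6h to convert from UTC-6).
Ravi ∩ Kavya: 09:30-10:20, 10:45-11:55, 16:05-16:15, 17:15-18:30.
Ravi ∩ Kavya ∩ Chen: 09:30-10:20, 10:45-11:55, 18:20-18:30.
Ravi ∩ Kavya ∩ Chen ∩ Wiremu: 09:30-09:40.
Ravi ∩ Kavya ∩ Chen ∩ Wiremu ∩ Rina: 09:30-09:40.
Ravi ∩ Kavya ∩ Chen ∩ Wiremu ∩ Rina ∩ Esperanza: ∅.
There is no time when everyone is free.
No common window is at least 50 minutes long.

none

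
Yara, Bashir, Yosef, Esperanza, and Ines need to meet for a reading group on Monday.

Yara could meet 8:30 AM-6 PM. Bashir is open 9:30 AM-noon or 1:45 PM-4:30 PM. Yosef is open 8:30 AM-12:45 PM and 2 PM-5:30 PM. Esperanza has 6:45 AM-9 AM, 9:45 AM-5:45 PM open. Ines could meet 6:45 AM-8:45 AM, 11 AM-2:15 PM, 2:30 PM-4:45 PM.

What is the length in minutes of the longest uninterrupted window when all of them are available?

120

Yara ∩ Bashir: 09:30-12:00, 13:45-16:30.
Yara ∩ Bashir ∩ Yosef: 09:30-12:00, 14:00-16:30.
Yara ∩ Bashir ∩ Yosef ∩ Esperanza: 09:45-12:00, 14:00-16:30.
Yara ∩ Bashir ∩ Yosef ∩ Esperanza ∩ Ines: 11:00-12:00, 14:00-14:15, 14:30-16:30.
The longest is 14:30-16:30 at 120 minutes.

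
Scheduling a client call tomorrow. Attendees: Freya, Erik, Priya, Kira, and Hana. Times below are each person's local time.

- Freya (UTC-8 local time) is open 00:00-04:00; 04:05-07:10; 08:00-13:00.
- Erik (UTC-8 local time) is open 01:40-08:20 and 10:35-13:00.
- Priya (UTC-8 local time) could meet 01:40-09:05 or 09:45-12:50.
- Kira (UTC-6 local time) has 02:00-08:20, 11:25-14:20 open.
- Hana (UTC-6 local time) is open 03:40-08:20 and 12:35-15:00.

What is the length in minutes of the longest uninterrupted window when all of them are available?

Freya in UTC: 08:00-12:00, 12:05-15:10, 16:00-21:00 (add 8h to convert from UTC-8).
Erik in UTC: 09:40-16:20, 18:35-21:00 (add 8h to convert from UTC-8).
Priya in UTC: 09:40-17:05, 17:45-20:50 (add 8h to convert from UTC-8).
Kira in UTC: 08:00-14:20, 17:25-20:20 (add 6h to convert from UTC-6).
Hana in UTC: 09:40-14:20, 18:35-21:00 (add 6h to convert from UTC-6).
Freya ∩ Erik: 09:40-12:00, 12:05-15:10, 16:00-16:20, 18:35-21:00.
Freya ∩ Erik ∩ Priya: 09:40-12:00, 12:05-15:10, 16:00-16:20, 18:35-20:50.
Freya ∩ Erik ∩ Priya ∩ Kira: 09:40-12:00, 12:05-14:20, 18:35-20:20.
Freya ∩ Erik ∩ Priya ∩ Kira ∩ Hana: 09:40-12:00, 12:05-14:20, 18:35-20:20.
Those are the intersection windows.
The longest is 09:40-12:00 at 140 minutes.

140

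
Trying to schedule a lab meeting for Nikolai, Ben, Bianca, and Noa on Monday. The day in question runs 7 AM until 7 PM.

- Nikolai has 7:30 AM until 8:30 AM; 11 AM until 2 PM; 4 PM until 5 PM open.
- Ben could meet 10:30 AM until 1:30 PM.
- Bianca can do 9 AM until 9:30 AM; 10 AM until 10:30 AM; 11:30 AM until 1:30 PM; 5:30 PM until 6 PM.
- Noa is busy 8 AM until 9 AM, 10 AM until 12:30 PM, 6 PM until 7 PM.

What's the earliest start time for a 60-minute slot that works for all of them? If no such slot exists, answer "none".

Nikolai free: 07:30-08:30, 11:00-14:00, 16:00-17:00.
Ben free: 10:30-13:30.
Bianca free: 09:00-09:30, 10:00-10:30, 11:30-13:30, 17:30-18:00.
Noa free: 07:00-08:00, 09:00-10:00, 12:30-18:00 (invert busy blocks within the working day).
Nikolai ∩ Ben: 11:00-13:30.
Nikolai ∩ Ben ∩ Bianca: 11:30-13:30.
Nikolai ∩ Ben ∩ Bianca ∩ Noa: 12:30-13:30.
So the common availability across everyone is 12:30-13:30.
The first common window of at least 60 minutes is 12:30-13:30, so the earliest start is 12:30.

12:30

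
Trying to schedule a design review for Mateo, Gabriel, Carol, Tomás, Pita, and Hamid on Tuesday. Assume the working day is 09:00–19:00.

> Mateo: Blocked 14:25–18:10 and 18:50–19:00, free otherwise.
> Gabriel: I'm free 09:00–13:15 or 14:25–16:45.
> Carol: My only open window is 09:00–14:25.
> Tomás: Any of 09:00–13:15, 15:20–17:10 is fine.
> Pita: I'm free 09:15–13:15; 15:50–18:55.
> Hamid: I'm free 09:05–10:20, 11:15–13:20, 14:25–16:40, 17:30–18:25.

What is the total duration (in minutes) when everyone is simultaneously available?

Mateo free: 09:00-14:25, 18:10-18:50 (invert busy blocks within the working day).
Gabriel free: 09:00-13:15, 14:25-16:45.
Carol free: 09:00-14:25.
Tomás free: 09:00-13:15, 15:20-17:10.
Pita free: 09:15-13:15, 15:50-18:55.
Hamid free: 09:05-10:20, 11:15-13:20, 14:25-16:40, 17:30-18:25.
Mateo ∩ Gabriel: 09:00-13:15.
Mateo ∩ Gabriel ∩ Carol: 09:00-13:15.
Mateo ∩ Gabriel ∩ Carol ∩ Tomás: 09:00-13:15.
Mateo ∩ Gabriel ∩ Carol ∩ Tomás ∩ Pita: 09:15-13:15.
Mateo ∩ Gabriel ∩ Carol ∩ Tomás ∩ Pita ∩ Hamid: 09:15-10:20, 11:15-13:15.
Those are the intersection windows.
Summing the common windows: 65 + 120 = 185 minutes.

185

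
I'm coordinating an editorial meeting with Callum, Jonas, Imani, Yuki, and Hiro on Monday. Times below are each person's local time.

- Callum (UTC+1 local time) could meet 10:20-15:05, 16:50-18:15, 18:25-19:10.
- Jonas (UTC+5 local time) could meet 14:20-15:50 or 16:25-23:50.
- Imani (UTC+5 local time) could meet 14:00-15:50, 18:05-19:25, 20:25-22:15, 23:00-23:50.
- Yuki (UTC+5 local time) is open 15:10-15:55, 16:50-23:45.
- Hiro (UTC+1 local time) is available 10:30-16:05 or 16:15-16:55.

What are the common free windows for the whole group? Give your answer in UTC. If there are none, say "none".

10:10-10:50, 13:05-14:05, 15:50-15:55

Callum in UTC: 09:20-14:05, 15:50-17:15, 17:25-18:10 (subtract 1h to convert from UTC+1).
Jonas in UTC: 09:20-10:50, 11:25-18:50 (subtract 5h to convert from UTC+5).
Imani in UTC: 09:00-10:50, 13:05-14:25, 15:25-17:15, 18:00-18:50 (subtract 5h to convert from UTC+5).
Yuki in UTC: 10:10-10:55, 11:50-18:45 (subtract 5h to convert from UTC+5).
Hiro in UTC: 09:30-15:05, 15:15-15:55 (subtract 1h to convert from UTC+1).
Callum ∩ Jonas: 09:20-10:50, 11:25-14:05, 15:50-17:15, 17:25-18:10.
Callum ∩ Jonas ∩ Imani: 09:20-10:50, 13:05-14:05, 15:50-17:15, 18:00-18:10.
Callum ∩ Jonas ∩ Imani ∩ Yuki: 10:10-10:50, 13:05-14:05, 15:50-17:15, 18:00-18:10.
Callum ∩ Jonas ∩ Imani ∩ Yuki ∩ Hiro: 10:10-10:50, 13:05-14:05, 15:50-15:55.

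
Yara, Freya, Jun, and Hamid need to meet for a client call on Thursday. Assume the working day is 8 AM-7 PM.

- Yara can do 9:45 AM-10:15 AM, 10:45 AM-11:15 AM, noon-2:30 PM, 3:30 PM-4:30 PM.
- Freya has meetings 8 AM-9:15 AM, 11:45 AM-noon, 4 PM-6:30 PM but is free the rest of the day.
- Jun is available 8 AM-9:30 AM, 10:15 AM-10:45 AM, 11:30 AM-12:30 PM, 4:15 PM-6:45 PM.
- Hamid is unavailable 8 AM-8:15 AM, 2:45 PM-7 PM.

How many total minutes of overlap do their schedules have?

30

Yara free: 09:45-10:15, 10:45-11:15, 12:00-14:30, 15:30-16:30.
Freya free: 09:15-11:45, 12:00-16:00, 18:30-19:00 (invert busy blocks within the working day).
Jun free: 08:00-09:30, 10:15-10:45, 11:30-12:30, 16:15-18:45.
Hamid free: 08:15-14:45 (invert busy blocks within the working day).
Yara ∩ Freya: 09:45-10:15, 10:45-11:15, 12:00-14:30, 15:30-16:00.
Yara ∩ Freya ∩ Jun: 12:00-12:30.
Yara ∩ Freya ∩ Jun ∩ Hamid: 12:00-12:30.
Those are the intersection windows.
That's a single block of 30 minutes.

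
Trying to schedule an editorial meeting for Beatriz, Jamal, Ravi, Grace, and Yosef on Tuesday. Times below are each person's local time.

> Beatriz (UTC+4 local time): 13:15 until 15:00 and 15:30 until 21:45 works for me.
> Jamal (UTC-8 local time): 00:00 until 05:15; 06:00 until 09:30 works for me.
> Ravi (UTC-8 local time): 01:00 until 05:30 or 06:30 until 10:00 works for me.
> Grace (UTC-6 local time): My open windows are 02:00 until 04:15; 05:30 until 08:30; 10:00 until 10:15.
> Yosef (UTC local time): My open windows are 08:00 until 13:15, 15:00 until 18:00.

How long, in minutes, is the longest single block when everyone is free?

105

Beatriz in UTC: 09:15-11:00, 11:30-17:45 (subtract 4h to convert from UTC+4).
Jamal in UTC: 08:00-13:15, 14:00-17:30 (add 8h to convert from UTC-8).
Ravi in UTC: 09:00-13:30, 14:30-18:00 (add 8h to convert from UTC-8).
Grace in UTC: 08:00-10:15, 11:30-14:30, 16:00-16:15 (add 6h to convert from UTC-6).
Yosef in UTC: 08:00-13:15, 15:00-18:00.
Beatriz ∩ Jamal: 09:15-11:00, 11:30-13:15, 14:00-17:30.
Beatriz ∩ Jamal ∩ Ravi: 09:15-11:00, 11:30-13:15, 14:30-17:30.
Beatriz ∩ Jamal ∩ Ravi ∩ Grace: 09:15-10:15, 11:30-13:15, 16:00-16:15.
Beatriz ∩ Jamal ∩ Ravi ∩ Grace ∩ Yosef: 09:15-10:15, 11:30-13:15, 16:00-16:15.
The longest is 11:30-13:15 at 105 minutes.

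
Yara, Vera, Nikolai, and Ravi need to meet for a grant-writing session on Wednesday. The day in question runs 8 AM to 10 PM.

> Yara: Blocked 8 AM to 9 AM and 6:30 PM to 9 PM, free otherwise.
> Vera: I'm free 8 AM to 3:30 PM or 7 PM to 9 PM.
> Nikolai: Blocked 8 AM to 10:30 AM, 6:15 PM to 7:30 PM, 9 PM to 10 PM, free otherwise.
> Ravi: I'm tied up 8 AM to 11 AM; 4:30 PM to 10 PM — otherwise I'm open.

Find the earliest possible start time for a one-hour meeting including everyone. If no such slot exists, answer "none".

11:00

Yara free: 09:00-18:30, 21:00-22:00 (invert busy blocks within the working day).
Vera free: 08:00-15:30, 19:00-21:00.
Nikolai free: 10:30-18:15, 19:30-21:00 (invert busy blocks within the working day).
Ravi free: 11:00-16:30 (invert busy blocks within the working day).
Yara ∩ Vera: 09:00-15:30.
Yara ∩ Vera ∩ Nikolai: 10:30-15:30.
Yara ∩ Vera ∩ Nikolai ∩ Ravi: 11:00-15:30.
The first common window of at least 60 minutes is 11:00-15:30, so the earliest start is 11:00.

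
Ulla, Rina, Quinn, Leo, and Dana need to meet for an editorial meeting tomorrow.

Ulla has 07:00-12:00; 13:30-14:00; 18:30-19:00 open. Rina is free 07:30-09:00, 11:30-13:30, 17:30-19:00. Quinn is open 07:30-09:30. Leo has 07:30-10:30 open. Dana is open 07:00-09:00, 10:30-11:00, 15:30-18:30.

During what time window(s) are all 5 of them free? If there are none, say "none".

07:30-09:00

Ulla ∩ Rina: 07:30-09:00, 11:30-12:00, 18:30-19:00.
Ulla ∩ Rina ∩ Quinn: 07:30-09:00.
Ulla ∩ Rina ∩ Quinn ∩ Leo: 07:30-09:00.
Ulla ∩ Rina ∩ Quinn ∩ Leo ∩ Dana: 07:30-09:00.
Those are the intersection windows.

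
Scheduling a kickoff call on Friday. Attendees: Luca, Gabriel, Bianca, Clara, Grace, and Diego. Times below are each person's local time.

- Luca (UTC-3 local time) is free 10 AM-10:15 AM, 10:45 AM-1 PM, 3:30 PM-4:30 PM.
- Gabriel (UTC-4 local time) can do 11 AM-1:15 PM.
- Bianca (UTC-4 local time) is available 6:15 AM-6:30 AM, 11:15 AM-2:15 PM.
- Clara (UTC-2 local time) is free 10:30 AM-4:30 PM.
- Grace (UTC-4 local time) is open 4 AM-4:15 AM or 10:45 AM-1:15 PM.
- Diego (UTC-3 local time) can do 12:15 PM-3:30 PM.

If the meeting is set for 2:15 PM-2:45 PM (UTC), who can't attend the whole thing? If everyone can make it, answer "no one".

Luca in UTC: 13:00-13:15, 13:45-16:00, 18:30-19:30 (add 3h to convert from UTC-3).
Gabriel in UTC: 15:00-17:15 (add 4h to convert from UTC-4).
Bianca in UTC: 10:15-10:30, 15:15-18:15 (add 4h to convert from UTC-4).
Clara in UTC: 12:30-18:30 (add 2h to convert from UTC-2).
Grace in UTC: 08:00-08:15, 14:45-17:15 (add 4h to convert from UTC-4).
Diego in UTC: 15:15-18:30 (add 3h to convert from UTC-3).
Luca: free for 14:15-14:45. Gabriel: not fully free for 14:15-14:45. Bianca: not fully free for 14:15-14:45. Clara: free for 14:15-14:45. Grace: not fully free for 14:15-14:45. Diego: not fully free for 14:15-14:45.

Bianca, Diego, Gabriel, Grace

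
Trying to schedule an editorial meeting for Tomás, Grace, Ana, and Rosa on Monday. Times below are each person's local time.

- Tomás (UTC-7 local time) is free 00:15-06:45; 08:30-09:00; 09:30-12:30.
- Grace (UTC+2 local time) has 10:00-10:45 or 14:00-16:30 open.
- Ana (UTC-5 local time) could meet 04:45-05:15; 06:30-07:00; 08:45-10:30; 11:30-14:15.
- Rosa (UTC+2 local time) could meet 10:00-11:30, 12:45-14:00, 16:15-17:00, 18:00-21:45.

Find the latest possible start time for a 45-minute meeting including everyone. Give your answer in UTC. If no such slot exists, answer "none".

none

Tomás in UTC: 07:15-13:45, 15:30-16:00, 16:30-19:30 (add 7h to convert from UTC-7).
Grace in UTC: 08:00-08:45, 12:00-14:30 (subtract 2h to convert from UTC+2).
Ana in UTC: 09:45-10:15, 11:30-12:00, 13:45-15:30, 16:30-19:15 (add 5h to convert from UTC-5).
Rosa in UTC: 08:00-09:30, 10:45-12:00, 14:15-15:00, 16:00-19:45 (subtract 2h to convert from UTC+2).
Tomás ∩ Grace: 08:00-08:45, 12:00-13:45.
Tomás ∩ Grace ∩ Ana: ∅.
Tomás ∩ Grace ∩ Ana ∩ Rosa: ∅.
There is no time when everyone is free.
No common window is at least 45 minutes long.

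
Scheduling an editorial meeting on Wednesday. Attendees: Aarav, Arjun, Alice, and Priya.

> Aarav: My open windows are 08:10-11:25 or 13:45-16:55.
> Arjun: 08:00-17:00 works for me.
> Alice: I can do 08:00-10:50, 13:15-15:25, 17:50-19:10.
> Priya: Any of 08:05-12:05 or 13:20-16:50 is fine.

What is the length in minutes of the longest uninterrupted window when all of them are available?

160

Aarav ∩ Arjun: 08:10-11:25, 13:45-16:55.
Aarav ∩ Arjun ∩ Alice: 08:10-10:50, 13:45-15:25.
Aarav ∩ Arjun ∩ Alice ∩ Priya: 08:10-10:50, 13:45-15:25.
So the common availability across everyone is 08:10-10:50, 13:45-15:25.
The longest is 08:10-10:50 at 160 minutes.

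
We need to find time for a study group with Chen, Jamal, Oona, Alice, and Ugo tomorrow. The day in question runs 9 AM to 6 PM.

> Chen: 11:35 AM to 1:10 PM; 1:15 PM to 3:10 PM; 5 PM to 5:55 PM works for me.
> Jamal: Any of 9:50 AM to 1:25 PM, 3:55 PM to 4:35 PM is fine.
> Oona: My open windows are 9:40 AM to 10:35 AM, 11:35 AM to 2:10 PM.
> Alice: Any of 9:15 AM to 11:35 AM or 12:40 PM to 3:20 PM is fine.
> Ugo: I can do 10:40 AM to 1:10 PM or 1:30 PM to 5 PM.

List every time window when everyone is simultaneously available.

Chen ∩ Jamal: 11:35-13:10, 13:15-13:25.
Chen ∩ Jamal ∩ Oona: 11:35-13:10, 13:15-13:25.
Chen ∩ Jamal ∩ Oona ∩ Alice: 12:40-13:10, 13:15-13:25.
Chen ∩ Jamal ∩ Oona ∩ Alice ∩ Ugo: 12:40-13:10.

12:40-13:10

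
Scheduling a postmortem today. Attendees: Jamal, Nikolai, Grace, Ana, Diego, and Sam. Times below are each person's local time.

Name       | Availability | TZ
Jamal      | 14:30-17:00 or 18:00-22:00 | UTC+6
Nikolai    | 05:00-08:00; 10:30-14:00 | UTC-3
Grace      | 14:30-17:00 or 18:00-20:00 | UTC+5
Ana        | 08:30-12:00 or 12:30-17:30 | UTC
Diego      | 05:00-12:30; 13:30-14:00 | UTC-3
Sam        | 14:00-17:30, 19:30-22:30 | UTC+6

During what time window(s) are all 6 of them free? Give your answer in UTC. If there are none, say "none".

Jamal in UTC: 08:30-11:00, 12:00-16:00 (subtract 6h to convert from UTC+6).
Nikolai in UTC: 08:00-11:00, 13:30-17:00 (add 3h to convert from UTC-3).
Grace in UTC: 09:30-12:00, 13:00-15:00 (subtract 5h to convert from UTC+5).
Ana in UTC: 08:30-12:00, 12:30-17:30.
Diego in UTC: 08:00-15:30, 16:30-17:00 (add 3h to convert from UTC-3).
Sam in UTC: 08:00-11:30, 13:30-16:30 (subtract 6h to convert from UTC+6).
Jamal ∩ Nikolai: 08:30-11:00, 13:30-16:00.
Jamal ∩ Nikolai ∩ Grace: 09:30-11:00, 13:30-15:00.
Jamal ∩ Nikolai ∩ Grace ∩ Ana: 09:30-11:00, 13:30-15:00.
Jamal ∩ Nikolai ∩ Grace ∩ Ana ∩ Diego: 09:30-11:00, 13:30-15:00.
Jamal ∩ Nikolai ∩ Grace ∩ Ana ∩ Diego ∩ Sam: 09:30-11:00, 13:30-15:00.
Those are the intersection windows.

09:30-11:00, 13:30-15:00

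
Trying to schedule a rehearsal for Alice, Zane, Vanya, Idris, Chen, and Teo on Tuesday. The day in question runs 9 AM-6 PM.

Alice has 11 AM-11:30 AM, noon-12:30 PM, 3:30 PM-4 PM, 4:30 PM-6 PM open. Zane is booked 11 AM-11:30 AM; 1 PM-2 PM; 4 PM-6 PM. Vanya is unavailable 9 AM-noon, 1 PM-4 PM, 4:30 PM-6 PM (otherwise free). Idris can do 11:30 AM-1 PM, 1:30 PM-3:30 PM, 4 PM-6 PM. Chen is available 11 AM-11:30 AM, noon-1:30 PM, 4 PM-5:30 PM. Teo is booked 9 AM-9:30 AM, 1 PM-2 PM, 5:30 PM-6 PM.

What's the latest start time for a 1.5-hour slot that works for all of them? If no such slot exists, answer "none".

Alice free: 11:00-11:30, 12:00-12:30, 15:30-16:00, 16:30-18:00.
Zane free: 09:00-11:00, 11:30-13:00, 14:00-16:00 (invert busy blocks within the working day).
Vanya free: 12:00-13:00, 16:00-16:30 (invert busy blocks within the working day).
Idris free: 11:30-13:00, 13:30-15:30, 16:00-18:00.
Chen free: 11:00-11:30, 12:00-13:30, 16:00-17:30.
Teo free: 09:30-13:00, 14:00-17:30 (invert busy blocks within the working day).
Alice ∩ Zane: 12:00-12:30, 15:30-16:00.
Alice ∩ Zane ∩ Vanya: 12:00-12:30.
Alice ∩ Zane ∩ Vanya ∩ Idris: 12:00-12:30.
Alice ∩ Zane ∩ Vanya ∩ Idris ∩ Chen: 12:00-12:30.
Alice ∩ Zane ∩ Vanya ∩ Idris ∩ Chen ∩ Teo: 12:00-12:30.
So the common availability across everyone is 12:00-12:30.
No common window is at least 90 minutes long.

none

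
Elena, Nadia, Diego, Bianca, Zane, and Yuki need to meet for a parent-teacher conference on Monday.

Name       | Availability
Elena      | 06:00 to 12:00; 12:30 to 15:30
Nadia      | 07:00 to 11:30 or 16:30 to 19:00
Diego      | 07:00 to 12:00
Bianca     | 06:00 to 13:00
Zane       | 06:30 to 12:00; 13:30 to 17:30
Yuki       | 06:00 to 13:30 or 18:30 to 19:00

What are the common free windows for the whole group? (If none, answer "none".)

Elena ∩ Nadia: 07:00-11:30.
Elena ∩ Nadia ∩ Diego: 07:00-11:30.
Elena ∩ Nadia ∩ Diego ∩ Bianca: 07:00-11:30.
Elena ∩ Nadia ∩ Diego ∩ Bianca ∩ Zane: 07:00-11:30.
Elena ∩ Nadia ∩ Diego ∩ Bianca ∩ Zane ∩ Yuki: 07:00-11:30.

07:00-11:30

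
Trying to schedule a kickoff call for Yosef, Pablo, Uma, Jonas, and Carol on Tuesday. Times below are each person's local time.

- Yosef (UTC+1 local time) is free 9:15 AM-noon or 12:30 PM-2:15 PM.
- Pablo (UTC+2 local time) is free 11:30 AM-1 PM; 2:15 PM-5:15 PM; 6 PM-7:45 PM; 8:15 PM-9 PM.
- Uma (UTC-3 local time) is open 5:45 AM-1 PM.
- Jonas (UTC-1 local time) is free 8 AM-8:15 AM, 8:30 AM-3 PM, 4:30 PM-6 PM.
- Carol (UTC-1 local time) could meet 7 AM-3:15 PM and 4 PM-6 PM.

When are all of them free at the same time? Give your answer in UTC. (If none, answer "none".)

09:30-11:00, 12:15-13:15

Yosef in UTC: 08:15-11:00, 11:30-13:15 (subtract 1h to convert from UTC+1).
Pablo in UTC: 09:30-11:00, 12:15-15:15, 16:00-17:45, 18:15-19:00 (subtract 2h to convert from UTC+2).
Uma in UTC: 08:45-16:00 (add 3h to convert from UTC-3).
Jonas in UTC: 09:00-09:15, 09:30-16:00, 17:30-19:00 (add 1h to convert from UTC-1).
Carol in UTC: 08:00-16:15, 17:00-19:00 (add 1h to convert from UTC-1).
Yosef ∩ Pablo: 09:30-11:00, 12:15-13:15.
Yosef ∩ Pablo ∩ Uma: 09:30-11:00, 12:15-13:15.
Yosef ∩ Pablo ∩ Uma ∩ Jonas: 09:30-11:00, 12:15-13:15.
Yosef ∩ Pablo ∩ Uma ∩ Jonas ∩ Carol: 09:30-11:00, 12:15-13:15.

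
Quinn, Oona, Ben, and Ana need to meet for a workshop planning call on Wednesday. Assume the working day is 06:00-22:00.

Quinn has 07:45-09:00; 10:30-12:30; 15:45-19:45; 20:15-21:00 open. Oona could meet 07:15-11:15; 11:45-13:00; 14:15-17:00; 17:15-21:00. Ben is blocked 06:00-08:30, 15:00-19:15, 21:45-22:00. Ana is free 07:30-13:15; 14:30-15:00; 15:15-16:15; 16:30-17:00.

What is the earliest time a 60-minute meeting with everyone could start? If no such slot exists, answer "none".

none

Quinn free: 07:45-09:00, 10:30-12:30, 15:45-19:45, 20:15-21:00.
Oona free: 07:15-11:15, 11:45-13:00, 14:15-17:00, 17:15-21:00.
Ben free: 08:30-15:00, 19:15-21:45 (invert busy blocks within the working day).
Ana free: 07:30-13:15, 14:30-15:00, 15:15-16:15, 16:30-17:00.
Quinn ∩ Oona: 07:45-09:00, 10:30-11:15, 11:45-12:30, 15:45-17:00, 17:15-19:45, 20:15-21:00.
Quinn ∩ Oona ∩ Ben: 08:30-09:00, 10:30-11:15, 11:45-12:30, 19:15-19:45, 20:15-21:00.
Quinn ∩ Oona ∩ Ben ∩ Ana: 08:30-09:00, 10:30-11:15, 11:45-12:30.
No common window is at least 60 minutes long.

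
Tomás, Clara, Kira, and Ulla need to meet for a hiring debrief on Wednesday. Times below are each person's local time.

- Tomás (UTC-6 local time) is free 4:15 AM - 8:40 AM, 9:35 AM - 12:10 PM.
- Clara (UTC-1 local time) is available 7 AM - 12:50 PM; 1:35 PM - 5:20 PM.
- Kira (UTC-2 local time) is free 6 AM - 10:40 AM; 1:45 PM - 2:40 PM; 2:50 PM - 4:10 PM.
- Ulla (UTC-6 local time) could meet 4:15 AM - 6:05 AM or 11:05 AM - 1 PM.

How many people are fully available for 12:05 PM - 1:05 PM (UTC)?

Tomás in UTC: 10:15-14:40, 15:35-18:10 (add 6h to convert from UTC-6).
Clara in UTC: 08:00-13:50, 14:35-18:20 (add 1h to convert from UTC-1).
Kira in UTC: 08:00-12:40, 15:45-16:40, 16:50-18:10 (add 2h to convert from UTC-2).
Ulla in UTC: 10:15-12:05, 17:05-19:00 (add 6h to convert from UTC-6).
Tomás and Clara can make the full 12:05-13:05 slot — that's 2.

2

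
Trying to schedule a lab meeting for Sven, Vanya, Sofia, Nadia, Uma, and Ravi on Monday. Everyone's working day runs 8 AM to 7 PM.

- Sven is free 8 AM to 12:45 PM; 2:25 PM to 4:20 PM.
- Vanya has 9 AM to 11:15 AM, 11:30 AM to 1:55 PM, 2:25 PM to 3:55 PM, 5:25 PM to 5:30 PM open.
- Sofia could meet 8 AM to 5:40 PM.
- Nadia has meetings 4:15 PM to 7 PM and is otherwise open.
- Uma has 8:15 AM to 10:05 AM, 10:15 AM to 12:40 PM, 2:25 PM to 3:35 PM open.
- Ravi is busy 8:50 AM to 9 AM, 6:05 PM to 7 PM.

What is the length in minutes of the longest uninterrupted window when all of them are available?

Sven free: 08:00-12:45, 14:25-16:20.
Vanya free: 09:00-11:15, 11:30-13:55, 14:25-15:55, 17:25-17:30.
Sofia free: 08:00-17:40.
Nadia free: 08:00-16:15 (invert busy blocks within the working day).
Uma free: 08:15-10:05, 10:15-12:40, 14:25-15:35.
Ravi free: 08:00-08:50, 09:00-18:05 (invert busy blocks within the working day).
Sven ∩ Vanya: 09:00-11:15, 11:30-12:45, 14:25-15:55.
Sven ∩ Vanya ∩ Sofia: 09:00-11:15, 11:30-12:45, 14:25-15:55.
Sven ∩ Vanya ∩ Sofia ∩ Nadia: 09:00-11:15, 11:30-12:45, 14:25-15:55.
Sven ∩ Vanya ∩ Sofia ∩ Nadia ∩ Uma: 09:00-10:05, 10:15-11:15, 11:30-12:40, 14:25-15:35.
Sven ∩ Vanya ∩ Sofia ∩ Nadia ∩ Uma ∩ Ravi: 09:00-10:05, 10:15-11:15, 11:30-12:40, 14:25-15:35.
The longest is 11:30-12:40 at 70 minutes.

70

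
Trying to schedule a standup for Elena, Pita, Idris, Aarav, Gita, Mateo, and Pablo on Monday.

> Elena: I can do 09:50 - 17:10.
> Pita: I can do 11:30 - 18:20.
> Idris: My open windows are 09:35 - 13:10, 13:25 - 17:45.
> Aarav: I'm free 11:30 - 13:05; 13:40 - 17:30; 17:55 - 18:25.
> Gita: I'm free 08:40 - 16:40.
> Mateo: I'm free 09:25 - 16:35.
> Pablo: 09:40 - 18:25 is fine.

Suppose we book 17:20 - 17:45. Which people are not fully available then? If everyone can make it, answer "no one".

Elena: not fully free for 17:20-17:45. Pita: free for 17:20-17:45. Idris: free for 17:20-17:45. Aarav: not fully free for 17:20-17:45. Gita: not fully free for 17:20-17:45. Mateo: not fully free for 17:20-17:45. Pablo: free for 17:20-17:45.

Aarav, Elena, Gita, Mateo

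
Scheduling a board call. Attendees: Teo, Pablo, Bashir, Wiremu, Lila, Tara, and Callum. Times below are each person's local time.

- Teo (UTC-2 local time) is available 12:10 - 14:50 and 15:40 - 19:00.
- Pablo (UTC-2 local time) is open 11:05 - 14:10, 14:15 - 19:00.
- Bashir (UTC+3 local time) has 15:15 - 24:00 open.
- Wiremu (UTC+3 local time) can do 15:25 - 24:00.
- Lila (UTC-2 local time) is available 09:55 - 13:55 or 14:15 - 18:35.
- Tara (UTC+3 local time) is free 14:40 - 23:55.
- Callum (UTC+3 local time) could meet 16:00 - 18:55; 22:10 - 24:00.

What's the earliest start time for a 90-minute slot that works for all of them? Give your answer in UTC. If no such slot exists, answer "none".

Teo in UTC: 14:10-16:50, 17:40-21:00 (add 2h to convert from UTC-2).
Pablo in UTC: 13:05-16:10, 16:15-21:00 (add 2h to convert from UTC-2).
Bashir in UTC: 12:15-21:00 (subtract 3h to convert from UTC+3).
Wiremu in UTC: 12:25-21:00 (subtract 3h to convert from UTC+3).
Lila in UTC: 11:55-15:55, 16:15-20:35 (add 2h to convert from UTC-2).
Tara in UTC: 11:40-20:55 (subtract 3h to convert from UTC+3).
Callum in UTC: 13:00-15:55, 19:10-21:00 (subtract 3h to convert from UTC+3).
Teo ∩ Pablo: 14:10-16:10, 16:15-16:50, 17:40-21:00.
Teo ∩ Pablo ∩ Bashir: 14:10-16:10, 16:15-16:50, 17:40-21:00.
Teo ∩ Pablo ∩ Bashir ∩ Wiremu: 14:10-16:10, 16:15-16:50, 17:40-21:00.
Teo ∩ Pablo ∩ Bashir ∩ Wiremu ∩ Lila: 14:10-15:55, 16:15-16:50, 17:40-20:35.
Teo ∩ Pablo ∩ Bashir ∩ Wiremu ∩ Lila ∩ Tara: 14:10-15:55, 16:15-16:50, 17:40-20:35.
Teo ∩ Pablo ∩ Bashir ∩ Wiremu ∩ Lila ∩ Tara ∩ Callum: 14:10-15:55, 19:10-20:35.
The first common window of at least 90 minutes is 14:10-15:55, so the earliest start is 14:10.

14:10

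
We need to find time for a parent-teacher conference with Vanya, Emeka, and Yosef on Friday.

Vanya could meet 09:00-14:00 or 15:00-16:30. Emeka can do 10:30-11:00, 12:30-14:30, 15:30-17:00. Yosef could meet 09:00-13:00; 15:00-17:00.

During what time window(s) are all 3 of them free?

Vanya ∩ Emeka: 10:30-11:00, 12:30-14:00, 15:30-16:30.
Vanya ∩ Emeka ∩ Yosef: 10:30-11:00, 12:30-13:00, 15:30-16:30.
Those are the intersection windows.

10:30-11:00, 12:30-13:00, 15:30-16:30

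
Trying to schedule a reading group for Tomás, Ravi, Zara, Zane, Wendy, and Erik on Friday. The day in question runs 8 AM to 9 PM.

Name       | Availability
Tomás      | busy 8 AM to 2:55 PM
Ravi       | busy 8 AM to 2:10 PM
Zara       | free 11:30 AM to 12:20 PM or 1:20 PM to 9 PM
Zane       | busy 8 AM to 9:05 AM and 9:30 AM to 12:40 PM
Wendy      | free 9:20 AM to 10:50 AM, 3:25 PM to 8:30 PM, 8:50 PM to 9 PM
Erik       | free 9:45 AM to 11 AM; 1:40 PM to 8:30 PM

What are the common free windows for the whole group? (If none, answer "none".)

Tomás free: 14:55-21:00 (invert busy blocks within the working day).
Ravi free: 14:10-21:00 (invert busy blocks within the working day).
Zara free: 11:30-12:20, 13:20-21:00.
Zane free: 09:05-09:30, 12:40-21:00 (invert busy blocks within the working day).
Wendy free: 09:20-10:50, 15:25-20:30, 20:50-21:00.
Erik free: 09:45-11:00, 13:40-20:30.
Tomás ∩ Ravi: 14:55-21:00.
Tomás ∩ Ravi ∩ Zara: 14:55-21:00.
Tomás ∩ Ravi ∩ Zara ∩ Zane: 14:55-21:00.
Tomás ∩ Ravi ∩ Zara ∩ Zane ∩ Wendy: 15:25-20:30, 20:50-21:00.
Tomás ∩ Ravi ∩ Zara ∩ Zane ∩ Wendy ∩ Erik: 15:25-20:30.

15:25-20:30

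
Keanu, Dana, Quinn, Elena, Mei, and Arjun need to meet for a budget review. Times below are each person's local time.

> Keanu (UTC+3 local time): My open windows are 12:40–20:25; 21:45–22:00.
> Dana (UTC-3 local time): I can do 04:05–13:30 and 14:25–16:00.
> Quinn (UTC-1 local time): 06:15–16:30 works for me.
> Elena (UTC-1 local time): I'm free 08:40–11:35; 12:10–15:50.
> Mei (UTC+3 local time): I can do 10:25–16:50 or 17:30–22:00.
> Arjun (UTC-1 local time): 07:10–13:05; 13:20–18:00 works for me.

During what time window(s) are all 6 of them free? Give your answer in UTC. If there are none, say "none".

Keanu in UTC: 09:40-17:25, 18:45-19:00 (subtract 3h to convert from UTC+3).
Dana in UTC: 07:05-16:30, 17:25-19:00 (add 3h to convert from UTC-3).
Quinn in UTC: 07:15-17:30 (add 1h to convert from UTC-1).
Elena in UTC: 09:40-12:35, 13:10-16:50 (add 1h to convert from UTC-1).
Mei in UTC: 07:25-13:50, 14:30-19:00 (subtract 3h to convert from UTC+3).
Arjun in UTC: 08:10-14:05, 14:20-19:00 (add 1h to convert from UTC-1).
Keanu ∩ Dana: 09:40-16:30, 18:45-19:00.
Keanu ∩ Dana ∩ Quinn: 09:40-16:30.
Keanu ∩ Dana ∩ Quinn ∩ Elena: 09:40-12:35, 13:10-16:30.
Keanu ∩ Dana ∩ Quinn ∩ Elena ∩ Mei: 09:40-12:35, 13:10-13:50, 14:30-16:30.
Keanu ∩ Dana ∩ Quinn ∩ Elena ∩ Mei ∩ Arjun: 09:40-12:35, 13:10-13:50, 14:30-16:30.
So the common availability across everyone is 09:40-12:35, 13:10-13:50, 14:30-16:30.

09:40-12:35, 13:10-13:50, 14:30-16:30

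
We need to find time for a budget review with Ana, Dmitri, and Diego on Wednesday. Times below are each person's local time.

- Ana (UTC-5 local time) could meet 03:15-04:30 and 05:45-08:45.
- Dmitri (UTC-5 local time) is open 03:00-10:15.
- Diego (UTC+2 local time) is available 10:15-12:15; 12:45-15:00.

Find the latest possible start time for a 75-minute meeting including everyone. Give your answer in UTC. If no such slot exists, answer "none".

Ana in UTC: 08:15-09:30, 10:45-13:45 (add 5h to convert from UTC-5).
Dmitri in UTC: 08:00-15:15 (add 5h to convert from UTC-5).
Diego in UTC: 08:15-10:15, 10:45-13:00 (subtract 2h to convert from UTC+2).
Ana ∩ Dmitri: 08:15-09:30, 10:45-13:45.
Ana ∩ Dmitri ∩ Diego: 08:15-09:30, 10:45-13:00.
The last common window of at least 75 minutes is 10:45-13:00; a 75-minute meeting can start as late as 11:45 and still end by 13:00.

11:45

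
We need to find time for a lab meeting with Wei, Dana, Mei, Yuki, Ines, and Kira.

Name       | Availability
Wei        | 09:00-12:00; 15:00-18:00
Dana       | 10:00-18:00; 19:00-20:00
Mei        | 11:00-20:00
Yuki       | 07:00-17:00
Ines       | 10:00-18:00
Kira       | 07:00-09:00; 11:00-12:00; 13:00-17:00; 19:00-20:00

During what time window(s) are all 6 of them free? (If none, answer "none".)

Wei ∩ Dana: 10:00-12:00, 15:00-18:00.
Wei ∩ Dana ∩ Mei: 11:00-12:00, 15:00-18:00.
Wei ∩ Dana ∩ Mei ∩ Yuki: 11:00-12:00, 15:00-17:00.
Wei ∩ Dana ∩ Mei ∩ Yuki ∩ Ines: 11:00-12:00, 15:00-17:00.
Wei ∩ Dana ∩ Mei ∩ Yuki ∩ Ines ∩ Kira: 11:00-12:00, 15:00-17:00.
Those are the intersection windows.

11:00-12:00, 15:00-17:00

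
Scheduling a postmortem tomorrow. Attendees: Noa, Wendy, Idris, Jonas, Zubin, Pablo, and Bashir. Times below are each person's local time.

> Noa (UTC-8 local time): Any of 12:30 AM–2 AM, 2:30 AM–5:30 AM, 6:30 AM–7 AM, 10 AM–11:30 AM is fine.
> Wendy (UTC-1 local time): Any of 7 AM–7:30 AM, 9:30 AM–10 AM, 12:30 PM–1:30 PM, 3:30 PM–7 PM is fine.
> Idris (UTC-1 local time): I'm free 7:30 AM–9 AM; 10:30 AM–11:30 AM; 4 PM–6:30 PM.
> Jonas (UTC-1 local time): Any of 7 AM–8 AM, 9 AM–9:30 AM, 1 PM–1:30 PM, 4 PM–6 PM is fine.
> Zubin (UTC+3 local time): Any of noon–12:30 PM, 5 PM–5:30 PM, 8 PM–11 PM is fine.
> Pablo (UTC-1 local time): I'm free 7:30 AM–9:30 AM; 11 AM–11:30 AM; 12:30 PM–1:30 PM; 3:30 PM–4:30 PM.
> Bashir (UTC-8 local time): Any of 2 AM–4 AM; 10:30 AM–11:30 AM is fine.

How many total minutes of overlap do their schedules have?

0

Noa in UTC: 08:30-10:00, 10:30-13:30, 14:30-15:00, 18:00-19:30 (add 8h to convert from UTC-8).
Wendy in UTC: 08:00-08:30, 10:30-11:00, 13:30-14:30, 16:30-20:00 (add 1h to convert from UTC-1).
Idris in UTC: 08:30-10:00, 11:30-12:30, 17:00-19:30 (add 1h to convert from UTC-1).
Jonas in UTC: 08:00-09:00, 10:00-10:30, 14:00-14:30, 17:00-19:00 (add 1h to convert from UTC-1).
Zubin in UTC: 09:00-09:30, 14:00-14:30, 17:00-20:00 (subtract 3h to convert from UTC+3).
Pablo in UTC: 08:30-10:30, 12:00-12:30, 13:30-14:30, 16:30-17:30 (add 1h to convert from UTC-1).
Bashir in UTC: 10:00-12:00, 18:30-19:30 (add 8h to convert from UTC-8).
Noa ∩ Wendy: 10:30-11:00, 18:00-19:30.
Noa ∩ Wendy ∩ Idris: 18:00-19:30.
Noa ∩ Wendy ∩ Idris ∩ Jonas: 18:00-19:00.
Noa ∩ Wendy ∩ Idris ∩ Jonas ∩ Zubin: 18:00-19:00.
Noa ∩ Wendy ∩ Idris ∩ Jonas ∩ Zubin ∩ Pablo: ∅.
Noa ∩ Wendy ∩ Idris ∩ Jonas ∩ Zubin ∩ Pablo ∩ Bashir: ∅.
There is no time when everyone is free.
There is no common window, so the total is 0 minutes.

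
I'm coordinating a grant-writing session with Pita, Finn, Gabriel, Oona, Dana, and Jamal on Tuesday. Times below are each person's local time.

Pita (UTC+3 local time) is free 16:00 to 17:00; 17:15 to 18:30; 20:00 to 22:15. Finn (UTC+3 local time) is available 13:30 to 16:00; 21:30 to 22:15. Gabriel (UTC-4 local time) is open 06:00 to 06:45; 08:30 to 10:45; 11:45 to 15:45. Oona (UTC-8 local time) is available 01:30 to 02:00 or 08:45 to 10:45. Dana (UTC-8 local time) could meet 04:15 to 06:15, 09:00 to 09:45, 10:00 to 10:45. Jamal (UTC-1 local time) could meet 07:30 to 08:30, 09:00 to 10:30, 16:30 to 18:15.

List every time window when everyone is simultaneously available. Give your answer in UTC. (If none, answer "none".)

18:30-18:45

Pita in UTC: 13:00-14:00, 14:15-15:30, 17:00-19:15 (subtract 3h to convert from UTC+3).
Finn in UTC: 10:30-13:00, 18:30-19:15 (subtract 3h to convert from UTC+3).
Gabriel in UTC: 10:00-10:45, 12:30-14:45, 15:45-19:45 (add 4h to convert from UTC-4).
Oona in UTC: 09:30-10:00, 16:45-18:45 (add 8h to convert from UTC-8).
Dana in UTC: 12:15-14:15, 17:00-17:45, 18:00-18:45 (add 8h to convert from UTC-8).
Jamal in UTC: 08:30-09:30, 10:00-11:30, 17:30-19:15 (add 1h to convert from UTC-1).
Pita ∩ Finn: 18:30-19:15.
Pita ∩ Finn ∩ Gabriel: 18:30-19:15.
Pita ∩ Finn ∩ Gabriel ∩ Oona: 18:30-18:45.
Pita ∩ Finn ∩ Gabriel ∩ Oona ∩ Dana: 18:30-18:45.
Pita ∩ Finn ∩ Gabriel ∩ Oona ∩ Dana ∩ Jamal: 18:30-18:45.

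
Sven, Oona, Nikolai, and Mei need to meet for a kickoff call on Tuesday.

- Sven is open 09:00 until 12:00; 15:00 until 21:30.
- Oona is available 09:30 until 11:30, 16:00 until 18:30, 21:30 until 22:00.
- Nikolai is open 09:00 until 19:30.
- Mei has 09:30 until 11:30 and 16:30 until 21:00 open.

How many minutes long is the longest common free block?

Sven ∩ Oona: 09:30-11:30, 16:00-18:30.
Sven ∩ Oona ∩ Nikolai: 09:30-11:30, 16:00-18:30.
Sven ∩ Oona ∩ Nikolai ∩ Mei: 09:30-11:30, 16:30-18:30.
Those are the intersection windows.
The longest is 09:30-11:30 at 120 minutes.

120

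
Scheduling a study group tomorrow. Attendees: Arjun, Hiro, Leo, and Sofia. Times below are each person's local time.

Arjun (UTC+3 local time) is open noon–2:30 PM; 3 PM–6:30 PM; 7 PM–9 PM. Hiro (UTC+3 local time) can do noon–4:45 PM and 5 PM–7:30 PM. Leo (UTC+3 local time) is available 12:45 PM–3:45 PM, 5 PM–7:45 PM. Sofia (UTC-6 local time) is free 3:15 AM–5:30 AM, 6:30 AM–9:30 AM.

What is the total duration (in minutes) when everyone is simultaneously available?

Arjun in UTC: 09:00-11:30, 12:00-15:30, 16:00-18:00 (subtract 3h to convert from UTC+3).
Hiro in UTC: 09:00-13:45, 14:00-16:30 (subtract 3h to convert from UTC+3).
Leo in UTC: 09:45-12:45, 14:00-16:45 (subtract 3h to convert from UTC+3).
Sofia in UTC: 09:15-11:30, 12:30-15:30 (add 6h to convert from UTC-6).
Arjun ∩ Hiro: 09:00-11:30, 12:00-13:45, 14:00-15:30, 16:00-16:30.
Arjun ∩ Hiro ∩ Leo: 09:45-11:30, 12:00-12:45, 14:00-15:30, 16:00-16:30.
Arjun ∩ Hiro ∩ Leo ∩ Sofia: 09:45-11:30, 12:30-12:45, 14:00-15:30.
So the common availability across everyone is 09:45-11:30, 12:30-12:45, 14:00-15:30.
Summing the common windows: 105 + 15 + 90 = 210 minutes.

210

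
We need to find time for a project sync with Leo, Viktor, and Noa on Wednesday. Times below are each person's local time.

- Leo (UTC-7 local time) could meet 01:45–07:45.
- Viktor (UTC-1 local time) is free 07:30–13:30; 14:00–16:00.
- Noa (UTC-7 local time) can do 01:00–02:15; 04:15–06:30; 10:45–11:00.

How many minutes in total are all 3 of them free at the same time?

165

Leo in UTC: 08:45-14:45 (add 7h to convert from UTC-7).
Viktor in UTC: 08:30-14:30, 15:00-17:00 (add 1h to convert from UTC-1).
Noa in UTC: 08:00-09:15, 11:15-13:30, 17:45-18:00 (add 7h to convert from UTC-7).
Leo ∩ Viktor: 08:45-14:30.
Leo ∩ Viktor ∩ Noa: 08:45-09:15, 11:15-13:30.
Summing the common windows: 30 + 135 = 165 minutes.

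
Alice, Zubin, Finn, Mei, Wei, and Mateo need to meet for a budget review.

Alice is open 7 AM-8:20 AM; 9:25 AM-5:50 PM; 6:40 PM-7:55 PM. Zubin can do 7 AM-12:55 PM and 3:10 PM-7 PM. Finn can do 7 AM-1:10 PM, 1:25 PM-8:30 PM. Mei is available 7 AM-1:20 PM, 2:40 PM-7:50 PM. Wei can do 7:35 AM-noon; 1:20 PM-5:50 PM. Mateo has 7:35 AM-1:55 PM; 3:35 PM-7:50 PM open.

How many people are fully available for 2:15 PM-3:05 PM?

Alice, Finn, and Wei can make the full 14:15-15:05 slot — that's 3.

3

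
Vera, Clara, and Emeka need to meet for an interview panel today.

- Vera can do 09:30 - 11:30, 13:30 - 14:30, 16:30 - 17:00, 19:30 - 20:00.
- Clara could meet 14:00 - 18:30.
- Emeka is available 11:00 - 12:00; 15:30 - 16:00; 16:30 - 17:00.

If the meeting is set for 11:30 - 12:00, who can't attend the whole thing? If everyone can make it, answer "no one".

Vera: not fully free for 11:30-12:00. Clara: not fully free for 11:30-12:00. Emeka: free for 11:30-12:00.

Clara, Vera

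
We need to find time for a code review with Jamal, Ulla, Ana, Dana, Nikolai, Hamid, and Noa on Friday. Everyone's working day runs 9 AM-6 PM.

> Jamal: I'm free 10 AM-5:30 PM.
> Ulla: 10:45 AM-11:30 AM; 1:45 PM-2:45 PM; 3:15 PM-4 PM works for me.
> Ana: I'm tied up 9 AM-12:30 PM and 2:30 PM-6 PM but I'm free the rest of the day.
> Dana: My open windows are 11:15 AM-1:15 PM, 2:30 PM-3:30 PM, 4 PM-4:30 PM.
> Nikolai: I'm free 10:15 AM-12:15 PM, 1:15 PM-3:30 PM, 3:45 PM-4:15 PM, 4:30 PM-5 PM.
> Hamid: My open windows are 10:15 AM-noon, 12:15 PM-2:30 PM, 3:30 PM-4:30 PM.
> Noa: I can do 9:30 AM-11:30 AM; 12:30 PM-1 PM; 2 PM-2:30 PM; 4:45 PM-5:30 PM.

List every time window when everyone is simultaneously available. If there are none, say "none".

none

Jamal free: 10:00-17:30.
Ulla free: 10:45-11:30, 13:45-14:45, 15:15-16:00.
Ana free: 12:30-14:30 (invert busy blocks within the working day).
Dana free: 11:15-13:15, 14:30-15:30, 16:00-16:30.
Nikolai free: 10:15-12:15, 13:15-15:30, 15:45-16:15, 16:30-17:00.
Hamid free: 10:15-12:00, 12:15-14:30, 15:30-16:30.
Noa free: 09:30-11:30, 12:30-13:00, 14:00-14:30, 16:45-17:30.
Jamal ∩ Ulla: 10:45-11:30, 13:45-14:45, 15:15-16:00.
Jamal ∩ Ulla ∩ Ana: 13:45-14:30.
Jamal ∩ Ulla ∩ Ana ∩ Dana: ∅.
Jamal ∩ Ulla ∩ Ana ∩ Dana ∩ Nikolai: ∅.
Jamal ∩ Ulla ∩ Ana ∩ Dana ∩ Nikolai ∩ Hamid: ∅.
Jamal ∩ Ulla ∩ Ana ∩ Dana ∩ Nikolai ∩ Hamid ∩ Noa: ∅.
There is no time when everyone is free.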